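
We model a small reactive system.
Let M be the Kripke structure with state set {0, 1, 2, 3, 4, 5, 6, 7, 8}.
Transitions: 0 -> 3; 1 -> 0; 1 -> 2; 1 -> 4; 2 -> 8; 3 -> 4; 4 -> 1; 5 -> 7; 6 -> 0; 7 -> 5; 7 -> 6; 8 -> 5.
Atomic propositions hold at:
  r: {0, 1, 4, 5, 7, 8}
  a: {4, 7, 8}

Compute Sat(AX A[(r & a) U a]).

{2, 3, 5}

Sat(r & a) = {4, 7, 8}
A[(r & a) U a]: least fixpoint, start Z0 = Sat(a) = {4, 7, 8}, add states in Sat(r & a) with every successor in Z. Already a fixed point.
Sat(A[(r & a) U a]) = {4, 7, 8}
Sat(AX A[(r & a) U a]) = {s : every successor in {4, 7, 8}} = {2, 3, 5}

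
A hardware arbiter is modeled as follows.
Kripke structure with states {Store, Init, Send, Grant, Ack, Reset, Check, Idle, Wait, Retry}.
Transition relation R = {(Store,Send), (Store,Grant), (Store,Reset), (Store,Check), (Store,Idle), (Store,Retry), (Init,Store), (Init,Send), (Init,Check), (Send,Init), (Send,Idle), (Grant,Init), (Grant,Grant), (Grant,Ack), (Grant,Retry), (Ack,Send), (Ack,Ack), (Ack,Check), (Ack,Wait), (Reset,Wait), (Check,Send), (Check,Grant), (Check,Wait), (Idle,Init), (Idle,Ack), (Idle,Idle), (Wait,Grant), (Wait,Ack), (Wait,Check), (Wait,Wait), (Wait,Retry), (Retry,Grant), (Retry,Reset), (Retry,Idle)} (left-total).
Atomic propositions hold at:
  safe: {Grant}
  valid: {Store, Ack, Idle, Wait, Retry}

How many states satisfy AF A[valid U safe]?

A[valid U safe]: least fixpoint, start Z0 = Sat(safe) = {Grant}, add states in Sat(valid) with every successor in Z. Already a fixed point.
Sat(A[valid U safe]) = {Grant}
AF A[valid U safe]: least fixpoint, start Z0 = {Grant}, add states with every successor in Z. Already a fixed point.
Sat(AF A[valid U safe]) = {Grant}
|Sat(AF A[valid U safe])| = |{Grant}| = 1.

1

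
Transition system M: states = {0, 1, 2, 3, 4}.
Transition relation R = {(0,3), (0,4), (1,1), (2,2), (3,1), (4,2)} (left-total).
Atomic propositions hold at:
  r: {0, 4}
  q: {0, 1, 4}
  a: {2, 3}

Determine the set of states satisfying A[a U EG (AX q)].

{1, 3}

Sat(AX q) = {s : every successor in {0, 1, 4}} = {1, 3}
EG (AX q): greatest fixpoint, start Z0 = {1, 3}, keep only states in Sat with some successor in Z. Already a fixed point.
Sat(EG (AX q)) = {1, 3}
A[a U EG (AX q)]: least fixpoint, start Z0 = Sat(EG (AX q)) = {1, 3}, add states in Sat(a) with every successor in Z. Already a fixed point.
Sat(A[a U EG (AX q)]) = {1, 3}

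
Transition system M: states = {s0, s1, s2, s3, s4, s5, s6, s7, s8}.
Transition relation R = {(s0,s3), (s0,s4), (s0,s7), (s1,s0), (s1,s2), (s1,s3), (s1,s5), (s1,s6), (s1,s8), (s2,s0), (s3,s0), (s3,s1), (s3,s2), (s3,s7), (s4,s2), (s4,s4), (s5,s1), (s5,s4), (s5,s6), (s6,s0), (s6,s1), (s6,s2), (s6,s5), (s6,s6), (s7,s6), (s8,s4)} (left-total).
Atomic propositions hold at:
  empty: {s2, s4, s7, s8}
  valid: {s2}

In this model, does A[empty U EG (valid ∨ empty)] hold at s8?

Yes

Sat(valid ∨ empty) = {s2, s4, s7, s8}
EG (valid ∨ empty): greatest fixpoint, start Z0 = {s2, s4, s7, s8}, keep only states in Sat with some successor in Z. Z1 = {s4, s8}; fixed.
Sat(EG (valid ∨ empty)) = {s4, s8}
A[empty U EG (valid ∨ empty)]: least fixpoint, start Z0 = Sat(EG (valid ∨ empty)) = {s4, s8}, add states in Sat(empty) with every successor in Z. Already a fixed point.
Sat(A[empty U EG (valid ∨ empty)]) = {s4, s8}
s8 ∈ Sat(A[empty U EG (valid ∨ empty)]) = {s4, s8}, so the formula holds at s8.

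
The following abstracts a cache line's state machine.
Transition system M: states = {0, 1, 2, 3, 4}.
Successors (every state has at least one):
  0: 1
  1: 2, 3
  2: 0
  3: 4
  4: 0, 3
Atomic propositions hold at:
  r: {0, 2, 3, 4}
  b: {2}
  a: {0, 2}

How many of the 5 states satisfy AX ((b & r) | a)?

1

Sat(b & r) = {2}
Sat((b & r) | a) = {0, 2}
Sat(AX ((b & r) | a)) = {s : every successor in {0, 2}} = {2}
|Sat(AX ((b & r) | a))| = |{2}| = 1.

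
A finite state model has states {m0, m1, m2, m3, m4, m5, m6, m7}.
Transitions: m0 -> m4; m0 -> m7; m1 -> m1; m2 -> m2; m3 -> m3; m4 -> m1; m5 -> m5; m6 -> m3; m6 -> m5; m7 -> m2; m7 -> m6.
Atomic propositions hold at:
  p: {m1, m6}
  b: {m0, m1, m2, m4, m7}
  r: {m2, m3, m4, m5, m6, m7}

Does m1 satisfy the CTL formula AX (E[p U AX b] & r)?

Sat(AX b) = {s : every successor in {m0, m1, m2, m4, m7}} = {m0, m1, m2, m4}
E[p U AX b]: least fixpoint, start Z0 = Sat(AX b) = {m0, m1, m2, m4}, add states in Sat(p) with some successor in Z. Already a fixed point.
Sat(E[p U AX b]) = {m0, m1, m2, m4}
Sat(E[p U AX b] & r) = {m2, m4}
Sat(AX (E[p U AX b] & r)) = {s : every successor in {m2, m4}} = {m2}
m1 ∉ Sat(AX (E[p U AX b] & r)) = {m2}, so the formula does not hold at m1.

No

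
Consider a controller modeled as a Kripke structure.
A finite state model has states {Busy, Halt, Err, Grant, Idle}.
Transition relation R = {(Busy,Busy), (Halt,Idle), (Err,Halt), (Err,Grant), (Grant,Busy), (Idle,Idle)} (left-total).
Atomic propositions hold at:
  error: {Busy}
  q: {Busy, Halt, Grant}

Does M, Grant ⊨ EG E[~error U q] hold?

Yes

Sat(~error) = {Halt, Err, Grant, Idle}
E[~error U q]: least fixpoint, start Z0 = Sat(q) = {Busy, Halt, Grant}, add states in Sat(~error) with some successor in Z. Z1 = {Busy, Halt, Err, Grant}; fixed.
Sat(E[~error U q]) = {Busy, Halt, Err, Grant}
EG E[~error U q]: greatest fixpoint, start Z0 = {Busy, Halt, Err, Grant}, keep only states in Sat with some successor in Z. Z1 = {Busy, Err, Grant}; fixed.
Sat(EG E[~error U q]) = {Busy, Err, Grant}
Grant ∈ Sat(EG E[~error U q]) = {Busy, Err, Grant}, so the formula holds at Grant.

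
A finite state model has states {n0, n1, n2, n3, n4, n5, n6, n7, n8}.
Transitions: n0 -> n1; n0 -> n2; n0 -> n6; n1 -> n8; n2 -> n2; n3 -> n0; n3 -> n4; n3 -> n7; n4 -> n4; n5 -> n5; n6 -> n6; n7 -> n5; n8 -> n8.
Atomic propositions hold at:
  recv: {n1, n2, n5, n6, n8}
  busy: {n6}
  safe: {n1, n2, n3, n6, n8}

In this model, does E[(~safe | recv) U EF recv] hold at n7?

Yes

Sat(~safe) = {n0, n4, n5, n7}
Sat(~safe | recv) = {n0, n1, n2, n4, n5, n6, n7, n8}
EF recv: least fixpoint, start Z0 = {n1, n2, n5, n6, n8}, add states with some successor in Z. Z1 = {n0, n1, n2, n5, n6, n7, n8}; Z2 = {n0, n1, n2, n3, n5, n6, n7, n8}; fixed.
Sat(EF recv) = {n0, n1, n2, n3, n5, n6, n7, n8}
E[(~safe | recv) U EF recv]: least fixpoint, start Z0 = Sat(EF recv) = {n0, n1, n2, n3, n5, n6, n7, n8}, add states in Sat(~safe | recv) with some successor in Z. Already a fixed point.
Sat(E[(~safe | recv) U EF recv]) = {n0, n1, n2, n3, n5, n6, n7, n8}
n7 ∈ Sat(E[(~safe | recv) U EF recv]) = {n0, n1, n2, n3, n5, n6, n7, n8}, so the formula holds at n7.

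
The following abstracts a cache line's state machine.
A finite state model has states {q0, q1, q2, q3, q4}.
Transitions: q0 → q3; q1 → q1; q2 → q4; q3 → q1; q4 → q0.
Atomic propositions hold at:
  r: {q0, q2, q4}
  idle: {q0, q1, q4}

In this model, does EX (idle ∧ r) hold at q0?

No

Sat(idle ∧ r) = {q0, q4}
Sat(EX (idle ∧ r)) = {s : some successor in {q0, q4}} = {q2, q4}
q0 ∉ Sat(EX (idle ∧ r)) = {q2, q4}, so the formula does not hold at q0.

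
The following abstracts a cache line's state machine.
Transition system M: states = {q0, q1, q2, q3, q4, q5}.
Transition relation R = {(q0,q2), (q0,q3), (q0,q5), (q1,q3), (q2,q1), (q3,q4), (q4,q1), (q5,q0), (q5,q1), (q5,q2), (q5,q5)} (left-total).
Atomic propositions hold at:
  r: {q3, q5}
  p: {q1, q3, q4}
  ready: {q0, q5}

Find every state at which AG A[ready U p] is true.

{q1, q3, q4}

A[ready U p]: least fixpoint, start Z0 = Sat(p) = {q1, q3, q4}, add states in Sat(ready) with every successor in Z. Already a fixed point.
Sat(A[ready U p]) = {q1, q3, q4}
AG A[ready U p]: greatest fixpoint, start Z0 = {q1, q3, q4}, keep only states in Sat with every successor in Z. Already a fixed point.
Sat(AG A[ready U p]) = {q1, q3, q4}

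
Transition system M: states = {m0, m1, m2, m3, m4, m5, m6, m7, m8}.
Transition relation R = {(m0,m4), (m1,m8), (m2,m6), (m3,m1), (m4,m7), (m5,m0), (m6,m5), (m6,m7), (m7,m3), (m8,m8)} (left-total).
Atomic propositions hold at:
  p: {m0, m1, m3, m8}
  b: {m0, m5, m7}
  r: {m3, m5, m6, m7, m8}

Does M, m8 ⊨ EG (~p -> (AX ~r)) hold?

Sat(~p) = {m2, m4, m5, m6, m7}
Sat(~r) = {m0, m1, m2, m4}
Sat(AX ~r) = {s : every successor in {m0, m1, m2, m4}} = {m0, m3, m5}
Sat(~p -> (AX ~r)) = {m0, m1, m3, m5, m8}
EG (~p -> (AX ~r)): greatest fixpoint, start Z0 = {m0, m1, m3, m5, m8}, keep only states in Sat with some successor in Z. Z1 = {m1, m3, m5, m8}; Z2 = {m1, m3, m8}; fixed.
Sat(EG (~p -> (AX ~r))) = {m1, m3, m8}
m8 ∈ Sat(EG (~p -> (AX ~r))) = {m1, m3, m8}, so the formula holds at m8.

Yes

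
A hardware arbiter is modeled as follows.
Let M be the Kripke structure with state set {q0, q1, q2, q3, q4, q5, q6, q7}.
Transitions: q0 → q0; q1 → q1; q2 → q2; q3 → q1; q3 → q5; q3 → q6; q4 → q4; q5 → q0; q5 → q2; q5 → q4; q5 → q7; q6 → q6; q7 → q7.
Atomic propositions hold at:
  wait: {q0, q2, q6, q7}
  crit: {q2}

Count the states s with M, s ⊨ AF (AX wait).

Sat(AX wait) = {s : every successor in {q0, q2, q6, q7}} = {q0, q2, q6, q7}
AF (AX wait): least fixpoint, start Z0 = {q0, q2, q6, q7}, add states with every successor in Z. Already a fixed point.
Sat(AF (AX wait)) = {q0, q2, q6, q7}
|Sat(AF (AX wait))| = |{q0, q2, q6, q7}| = 4.

4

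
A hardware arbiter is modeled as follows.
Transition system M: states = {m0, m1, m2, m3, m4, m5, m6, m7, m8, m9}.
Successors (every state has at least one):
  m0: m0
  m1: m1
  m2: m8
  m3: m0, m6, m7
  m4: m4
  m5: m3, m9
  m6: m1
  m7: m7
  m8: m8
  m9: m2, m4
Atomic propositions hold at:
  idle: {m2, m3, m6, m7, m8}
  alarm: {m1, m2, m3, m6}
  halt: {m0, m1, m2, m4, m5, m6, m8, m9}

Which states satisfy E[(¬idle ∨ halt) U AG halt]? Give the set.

{m0, m1, m2, m4, m5, m6, m8, m9}

Sat(¬idle) = {m0, m1, m4, m5, m9}
Sat(¬idle ∨ halt) = {m0, m1, m2, m4, m5, m6, m8, m9}
AG halt: greatest fixpoint, start Z0 = {m0, m1, m2, m4, m5, m6, m8, m9}, keep only states in Sat with every successor in Z. Z1 = {m0, m1, m2, m4, m6, m8, m9}; fixed.
Sat(AG halt) = {m0, m1, m2, m4, m6, m8, m9}
E[(¬idle ∨ halt) U AG halt]: least fixpoint, start Z0 = Sat(AG halt) = {m0, m1, m2, m4, m6, m8, m9}, add states in Sat(¬idle ∨ halt) with some successor in Z. Z1 = {m0, m1, m2, m4, m5, m6, m8, m9}; fixed.
Sat(E[(¬idle ∨ halt) U AG halt]) = {m0, m1, m2, m4, m5, m6, m8, m9}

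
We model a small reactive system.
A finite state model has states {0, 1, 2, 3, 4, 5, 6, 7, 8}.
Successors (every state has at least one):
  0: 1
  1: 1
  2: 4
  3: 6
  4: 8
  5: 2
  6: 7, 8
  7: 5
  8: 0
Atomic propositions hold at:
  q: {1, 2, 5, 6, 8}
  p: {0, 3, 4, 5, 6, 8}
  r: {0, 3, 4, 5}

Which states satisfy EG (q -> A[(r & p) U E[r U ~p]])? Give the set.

Sat(r & p) = {0, 3, 4, 5}
Sat(~p) = {1, 2, 7}
E[r U ~p]: least fixpoint, start Z0 = Sat(~p) = {1, 2, 7}, add states in Sat(r) with some successor in Z. Z1 = {0, 1, 2, 5, 7}; fixed.
Sat(E[r U ~p]) = {0, 1, 2, 5, 7}
A[(r & p) U E[r U ~p]]: least fixpoint, start Z0 = Sat(E[r U ~p]) = {0, 1, 2, 5, 7}, add states in Sat(r & p) with every successor in Z. Already a fixed point.
Sat(A[(r & p) U E[r U ~p]]) = {0, 1, 2, 5, 7}
Sat(q -> A[(r & p) U E[r U ~p]]) = {0, 1, 2, 3, 4, 5, 7}
EG (q -> A[(r & p) U E[r U ~p]]): greatest fixpoint, start Z0 = {0, 1, 2, 3, 4, 5, 7}, keep only states in Sat with some successor in Z. Z1 = {0, 1, 2, 5, 7}; Z2 = {0, 1, 5, 7}; Z3 = {0, 1, 7}; Z4 = {0, 1}; fixed.
Sat(EG (q -> A[(r & p) U E[r U ~p]])) = {0, 1}

{0, 1}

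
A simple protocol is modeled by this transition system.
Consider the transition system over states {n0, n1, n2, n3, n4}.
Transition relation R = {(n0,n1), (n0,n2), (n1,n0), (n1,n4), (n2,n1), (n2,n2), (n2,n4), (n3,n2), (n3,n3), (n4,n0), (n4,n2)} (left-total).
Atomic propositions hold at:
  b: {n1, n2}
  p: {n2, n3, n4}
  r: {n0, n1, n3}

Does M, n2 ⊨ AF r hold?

No

AF r: least fixpoint, start Z0 = {n0, n1, n3}, add states with every successor in Z. Already a fixed point.
Sat(AF r) = {n0, n1, n3}
n2 ∉ Sat(AF r) = {n0, n1, n3}, so the formula does not hold at n2.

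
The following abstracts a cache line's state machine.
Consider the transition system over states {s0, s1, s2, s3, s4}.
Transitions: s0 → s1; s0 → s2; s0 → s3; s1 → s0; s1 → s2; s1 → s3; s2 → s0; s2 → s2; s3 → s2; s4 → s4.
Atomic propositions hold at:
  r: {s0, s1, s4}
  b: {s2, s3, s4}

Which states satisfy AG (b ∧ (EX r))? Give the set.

Sat(EX r) = {s : some successor in {s0, s1, s4}} = {s0, s1, s2, s4}
Sat(b ∧ (EX r)) = {s2, s4}
AG (b ∧ (EX r)): greatest fixpoint, start Z0 = {s2, s4}, keep only states in Sat with every successor in Z. Z1 = {s4}; fixed.
Sat(AG (b ∧ (EX r))) = {s4}

{s4}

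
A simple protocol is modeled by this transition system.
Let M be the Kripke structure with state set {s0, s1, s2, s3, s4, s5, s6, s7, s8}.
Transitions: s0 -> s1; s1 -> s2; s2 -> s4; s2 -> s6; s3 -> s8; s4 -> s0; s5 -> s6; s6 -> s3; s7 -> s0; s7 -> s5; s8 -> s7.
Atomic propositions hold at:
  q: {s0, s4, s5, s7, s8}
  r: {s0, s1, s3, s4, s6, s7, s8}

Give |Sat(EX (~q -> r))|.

Sat(~q) = {s1, s2, s3, s6}
Sat(~q -> r) = {s0, s1, s3, s4, s5, s6, s7, s8}
Sat(EX (~q -> r)) = {s : some successor in {s0, s1, s3, s4, s5, s6, s7, s8}} = {s0, s2, s3, s4, s5, s6, s7, s8}
|Sat(EX (~q -> r))| = |{s0, s2, s3, s4, s5, s6, s7, s8}| = 8.

8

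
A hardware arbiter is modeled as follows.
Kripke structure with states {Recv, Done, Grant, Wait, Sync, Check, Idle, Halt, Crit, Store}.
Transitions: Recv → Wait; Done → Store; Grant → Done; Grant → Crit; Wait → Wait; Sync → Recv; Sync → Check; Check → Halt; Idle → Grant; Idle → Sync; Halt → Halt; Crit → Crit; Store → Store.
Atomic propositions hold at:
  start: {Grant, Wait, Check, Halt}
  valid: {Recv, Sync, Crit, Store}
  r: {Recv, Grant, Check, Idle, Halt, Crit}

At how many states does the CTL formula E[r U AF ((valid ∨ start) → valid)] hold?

7

Sat(valid ∨ start) = {Recv, Grant, Wait, Sync, Check, Halt, Crit, Store}
Sat((valid ∨ start) → valid) = {Recv, Done, Sync, Idle, Crit, Store}
AF ((valid ∨ start) → valid): least fixpoint, start Z0 = {Recv, Done, Sync, Idle, Crit, Store}, add states with every successor in Z. Z1 = {Recv, Done, Grant, Sync, Idle, Crit, Store}; fixed.
Sat(AF ((valid ∨ start) → valid)) = {Recv, Done, Grant, Sync, Idle, Crit, Store}
E[r U AF ((valid ∨ start) → valid)]: least fixpoint, start Z0 = Sat(AF ((valid ∨ start) → valid)) = {Recv, Done, Grant, Sync, Idle, Crit, Store}, add states in Sat(r) with some successor in Z. Already a fixed point.
Sat(E[r U AF ((valid ∨ start) → valid)]) = {Recv, Done, Grant, Sync, Idle, Crit, Store}
|Sat(E[r U AF ((valid ∨ start) → valid)])| = |{Recv, Done, Grant, Sync, Idle, Crit, Store}| = 7.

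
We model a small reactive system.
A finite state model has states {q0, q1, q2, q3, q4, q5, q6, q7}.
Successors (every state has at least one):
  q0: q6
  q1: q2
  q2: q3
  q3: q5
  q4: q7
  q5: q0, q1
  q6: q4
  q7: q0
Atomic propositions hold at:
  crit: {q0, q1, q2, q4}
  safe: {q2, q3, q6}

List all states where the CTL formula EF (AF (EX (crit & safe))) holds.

{q1, q2, q3, q5}

Sat(crit & safe) = {q2}
Sat(EX (crit & safe)) = {s : some successor in {q2}} = {q1}
AF (EX (crit & safe)): least fixpoint, start Z0 = {q1}, add states with every successor in Z. Already a fixed point.
Sat(AF (EX (crit & safe))) = {q1}
EF (AF (EX (crit & safe))): least fixpoint, start Z0 = {q1}, add states with some successor in Z. Z1 = {q1, q5}; Z2 = {q1, q3, q5}; Z3 = {q1, q2, q3, q5}; fixed.
Sat(EF (AF (EX (crit & safe)))) = {q1, q2, q3, q5}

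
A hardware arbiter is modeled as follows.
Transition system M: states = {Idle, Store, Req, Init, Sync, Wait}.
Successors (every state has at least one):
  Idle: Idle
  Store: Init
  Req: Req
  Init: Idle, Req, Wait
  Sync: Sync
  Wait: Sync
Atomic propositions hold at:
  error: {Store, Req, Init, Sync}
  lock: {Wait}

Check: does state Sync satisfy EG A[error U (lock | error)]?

Yes

Sat(lock | error) = {Store, Req, Init, Sync, Wait}
A[error U (lock | error)]: least fixpoint, start Z0 = Sat((lock | error)) = {Store, Req, Init, Sync, Wait}, add states in Sat(error) with every successor in Z. Already a fixed point.
Sat(A[error U (lock | error)]) = {Store, Req, Init, Sync, Wait}
EG A[error U (lock | error)]: greatest fixpoint, start Z0 = {Store, Req, Init, Sync, Wait}, keep only states in Sat with some successor in Z. Already a fixed point.
Sat(EG A[error U (lock | error)]) = {Store, Req, Init, Sync, Wait}
Sync ∈ Sat(EG A[error U (lock | error)]) = {Store, Req, Init, Sync, Wait}, so the formula holds at Sync.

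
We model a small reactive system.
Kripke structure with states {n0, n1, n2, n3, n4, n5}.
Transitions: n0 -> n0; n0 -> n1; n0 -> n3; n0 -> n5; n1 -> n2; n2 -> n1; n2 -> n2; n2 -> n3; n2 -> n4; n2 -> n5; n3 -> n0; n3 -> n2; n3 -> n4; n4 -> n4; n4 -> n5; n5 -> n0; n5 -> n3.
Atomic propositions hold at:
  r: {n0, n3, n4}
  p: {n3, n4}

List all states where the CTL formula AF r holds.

{n0, n3, n4, n5}

AF r: least fixpoint, start Z0 = {n0, n3, n4}, add states with every successor in Z. Z1 = {n0, n3, n4, n5}; fixed.
Sat(AF r) = {n0, n3, n4, n5}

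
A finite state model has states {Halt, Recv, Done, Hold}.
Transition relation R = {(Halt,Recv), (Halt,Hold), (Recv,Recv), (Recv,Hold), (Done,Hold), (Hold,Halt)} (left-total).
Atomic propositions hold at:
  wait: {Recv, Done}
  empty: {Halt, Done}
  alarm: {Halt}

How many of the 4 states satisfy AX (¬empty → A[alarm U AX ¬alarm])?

Sat(¬empty) = {Recv, Hold}
Sat(¬alarm) = {Recv, Done, Hold}
Sat(AX ¬alarm) = {s : every successor in {Recv, Done, Hold}} = {Halt, Recv, Done}
A[alarm U AX ¬alarm]: least fixpoint, start Z0 = Sat(AX ¬alarm) = {Halt, Recv, Done}, add states in Sat(alarm) with every successor in Z. Already a fixed point.
Sat(A[alarm U AX ¬alarm]) = {Halt, Recv, Done}
Sat(¬empty → A[alarm U AX ¬alarm]) = {Halt, Recv, Done}
Sat(AX (¬empty → A[alarm U AX ¬alarm])) = {s : every successor in {Halt, Recv, Done}} = {Hold}
|Sat(AX (¬empty → A[alarm U AX ¬alarm]))| = |{Hold}| = 1.

1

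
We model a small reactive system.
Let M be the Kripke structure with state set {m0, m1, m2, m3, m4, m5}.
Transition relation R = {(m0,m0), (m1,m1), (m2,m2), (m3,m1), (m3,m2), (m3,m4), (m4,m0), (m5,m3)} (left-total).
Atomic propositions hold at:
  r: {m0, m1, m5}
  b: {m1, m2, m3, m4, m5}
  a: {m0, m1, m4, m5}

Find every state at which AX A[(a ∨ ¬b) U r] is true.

{m0, m1, m4}

Sat(¬b) = {m0}
Sat(a ∨ ¬b) = {m0, m1, m4, m5}
A[(a ∨ ¬b) U r]: least fixpoint, start Z0 = Sat(r) = {m0, m1, m5}, add states in Sat(a ∨ ¬b) with every successor in Z. Z1 = {m0, m1, m4, m5}; fixed.
Sat(A[(a ∨ ¬b) U r]) = {m0, m1, m4, m5}
Sat(AX A[(a ∨ ¬b) U r]) = {s : every successor in {m0, m1, m4, m5}} = {m0, m1, m4}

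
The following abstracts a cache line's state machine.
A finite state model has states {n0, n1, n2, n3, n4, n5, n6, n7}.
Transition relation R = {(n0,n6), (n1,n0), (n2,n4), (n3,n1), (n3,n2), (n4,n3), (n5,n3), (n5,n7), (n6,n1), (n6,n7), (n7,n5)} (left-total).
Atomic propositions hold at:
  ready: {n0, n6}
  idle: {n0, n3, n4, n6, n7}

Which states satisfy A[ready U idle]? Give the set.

{n0, n3, n4, n6, n7}

A[ready U idle]: least fixpoint, start Z0 = Sat(idle) = {n0, n3, n4, n6, n7}, add states in Sat(ready) with every successor in Z. Already a fixed point.
Sat(A[ready U idle]) = {n0, n3, n4, n6, n7}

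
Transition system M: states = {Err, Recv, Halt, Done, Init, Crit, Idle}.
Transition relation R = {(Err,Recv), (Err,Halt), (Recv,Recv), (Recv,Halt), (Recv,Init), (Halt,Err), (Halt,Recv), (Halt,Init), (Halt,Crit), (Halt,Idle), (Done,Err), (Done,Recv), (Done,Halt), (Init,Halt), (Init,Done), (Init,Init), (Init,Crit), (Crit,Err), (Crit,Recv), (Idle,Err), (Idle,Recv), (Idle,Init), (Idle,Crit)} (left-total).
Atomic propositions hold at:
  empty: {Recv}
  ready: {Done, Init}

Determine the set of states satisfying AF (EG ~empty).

Sat(~empty) = {Err, Halt, Done, Init, Crit, Idle}
EG ~empty: greatest fixpoint, start Z0 = {Err, Halt, Done, Init, Crit, Idle}, keep only states in Sat with some successor in Z. Already a fixed point.
Sat(EG ~empty) = {Err, Halt, Done, Init, Crit, Idle}
AF (EG ~empty): least fixpoint, start Z0 = {Err, Halt, Done, Init, Crit, Idle}, add states with every successor in Z. Already a fixed point.
Sat(AF (EG ~empty)) = {Err, Halt, Done, Init, Crit, Idle}

{Err, Halt, Done, Init, Crit, Idle}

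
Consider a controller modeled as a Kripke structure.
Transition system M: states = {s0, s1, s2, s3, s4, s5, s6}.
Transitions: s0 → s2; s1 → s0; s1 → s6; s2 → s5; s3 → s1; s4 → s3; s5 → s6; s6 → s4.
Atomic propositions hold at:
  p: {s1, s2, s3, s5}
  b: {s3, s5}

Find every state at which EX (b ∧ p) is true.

Sat(b ∧ p) = {s3, s5}
Sat(EX (b ∧ p)) = {s : some successor in {s3, s5}} = {s2, s4}

{s2, s4}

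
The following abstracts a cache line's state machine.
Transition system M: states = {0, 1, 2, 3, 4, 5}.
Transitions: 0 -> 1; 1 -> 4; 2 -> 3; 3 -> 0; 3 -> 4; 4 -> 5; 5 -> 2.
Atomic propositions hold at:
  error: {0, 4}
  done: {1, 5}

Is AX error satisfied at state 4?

Sat(AX error) = {s : every successor in {0, 4}} = {1, 3}
4 ∉ Sat(AX error) = {1, 3}, so the formula does not hold at 4.

No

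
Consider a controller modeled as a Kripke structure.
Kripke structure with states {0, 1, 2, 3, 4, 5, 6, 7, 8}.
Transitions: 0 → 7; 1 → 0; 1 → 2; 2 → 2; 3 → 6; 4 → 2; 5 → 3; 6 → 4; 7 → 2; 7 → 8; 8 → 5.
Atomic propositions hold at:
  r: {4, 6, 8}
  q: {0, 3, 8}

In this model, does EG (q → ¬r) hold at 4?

Yes

Sat(¬r) = {0, 1, 2, 3, 5, 7}
Sat(q → ¬r) = {0, 1, 2, 3, 4, 5, 6, 7}
EG (q → ¬r): greatest fixpoint, start Z0 = {0, 1, 2, 3, 4, 5, 6, 7}, keep only states in Sat with some successor in Z. Already a fixed point.
Sat(EG (q → ¬r)) = {0, 1, 2, 3, 4, 5, 6, 7}
4 ∈ Sat(EG (q → ¬r)) = {0, 1, 2, 3, 4, 5, 6, 7}, so the formula holds at 4.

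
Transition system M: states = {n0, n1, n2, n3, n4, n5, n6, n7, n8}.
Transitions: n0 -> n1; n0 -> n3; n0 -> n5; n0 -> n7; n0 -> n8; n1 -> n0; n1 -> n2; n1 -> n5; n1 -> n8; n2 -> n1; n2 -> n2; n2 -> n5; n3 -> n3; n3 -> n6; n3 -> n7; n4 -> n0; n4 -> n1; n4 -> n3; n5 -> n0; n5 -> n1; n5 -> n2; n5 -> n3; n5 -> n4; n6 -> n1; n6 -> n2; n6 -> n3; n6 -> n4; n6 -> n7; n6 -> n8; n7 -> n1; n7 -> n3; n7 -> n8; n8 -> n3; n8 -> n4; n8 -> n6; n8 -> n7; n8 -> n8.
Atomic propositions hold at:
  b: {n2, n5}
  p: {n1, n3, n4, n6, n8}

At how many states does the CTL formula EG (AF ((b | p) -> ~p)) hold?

3

Sat(b | p) = {n1, n2, n3, n4, n5, n6, n8}
Sat(~p) = {n0, n2, n5, n7}
Sat((b | p) -> ~p) = {n0, n2, n5, n7}
AF ((b | p) -> ~p): least fixpoint, start Z0 = {n0, n2, n5, n7}, add states with every successor in Z. Already a fixed point.
Sat(AF ((b | p) -> ~p)) = {n0, n2, n5, n7}
EG (AF ((b | p) -> ~p)): greatest fixpoint, start Z0 = {n0, n2, n5, n7}, keep only states in Sat with some successor in Z. Z1 = {n0, n2, n5}; fixed.
Sat(EG (AF ((b | p) -> ~p))) = {n0, n2, n5}
|Sat(EG (AF ((b | p) -> ~p)))| = |{n0, n2, n5}| = 3.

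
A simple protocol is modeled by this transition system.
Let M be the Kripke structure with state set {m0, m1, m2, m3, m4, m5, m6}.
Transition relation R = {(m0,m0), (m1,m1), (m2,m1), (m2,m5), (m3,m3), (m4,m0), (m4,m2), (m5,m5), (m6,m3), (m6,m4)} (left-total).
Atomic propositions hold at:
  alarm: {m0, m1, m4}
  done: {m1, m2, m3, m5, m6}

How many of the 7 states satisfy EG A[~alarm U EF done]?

Sat(~alarm) = {m2, m3, m5, m6}
EF done: least fixpoint, start Z0 = {m1, m2, m3, m5, m6}, add states with some successor in Z. Z1 = {m1, m2, m3, m4, m5, m6}; fixed.
Sat(EF done) = {m1, m2, m3, m4, m5, m6}
A[~alarm U EF done]: least fixpoint, start Z0 = Sat(EF done) = {m1, m2, m3, m4, m5, m6}, add states in Sat(~alarm) with every successor in Z. Already a fixed point.
Sat(A[~alarm U EF done]) = {m1, m2, m3, m4, m5, m6}
EG A[~alarm U EF done]: greatest fixpoint, start Z0 = {m1, m2, m3, m4, m5, m6}, keep only states in Sat with some successor in Z. Already a fixed point.
Sat(EG A[~alarm U EF done]) = {m1, m2, m3, m4, m5, m6}
|Sat(EG A[~alarm U EF done])| = |{m1, m2, m3, m4, m5, m6}| = 6.

6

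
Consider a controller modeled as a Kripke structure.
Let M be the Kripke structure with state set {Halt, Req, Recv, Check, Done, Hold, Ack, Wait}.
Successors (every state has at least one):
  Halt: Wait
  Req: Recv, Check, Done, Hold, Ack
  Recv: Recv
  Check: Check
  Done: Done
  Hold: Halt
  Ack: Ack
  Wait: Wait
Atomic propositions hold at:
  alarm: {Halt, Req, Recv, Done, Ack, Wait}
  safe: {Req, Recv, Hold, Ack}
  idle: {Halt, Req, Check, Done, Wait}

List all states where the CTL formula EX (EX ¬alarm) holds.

{Req, Check}

Sat(¬alarm) = {Check, Hold}
Sat(EX ¬alarm) = {s : some successor in {Check, Hold}} = {Req, Check}
Sat(EX (EX ¬alarm)) = {s : some successor in {Req, Check}} = {Req, Check}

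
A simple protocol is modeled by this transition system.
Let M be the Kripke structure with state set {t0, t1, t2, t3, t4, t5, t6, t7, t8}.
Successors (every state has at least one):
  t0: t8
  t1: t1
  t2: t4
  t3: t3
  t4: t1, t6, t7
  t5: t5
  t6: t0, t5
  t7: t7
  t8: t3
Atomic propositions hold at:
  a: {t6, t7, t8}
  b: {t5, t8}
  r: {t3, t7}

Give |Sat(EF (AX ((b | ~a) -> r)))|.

Sat(~a) = {t0, t1, t2, t3, t4, t5}
Sat(b | ~a) = {t0, t1, t2, t3, t4, t5, t8}
Sat((b | ~a) -> r) = {t3, t6, t7}
Sat(AX ((b | ~a) -> r)) = {s : every successor in {t3, t6, t7}} = {t3, t7, t8}
EF (AX ((b | ~a) -> r)): least fixpoint, start Z0 = {t3, t7, t8}, add states with some successor in Z. Z1 = {t0, t3, t4, t7, t8}; Z2 = {t0, t2, t3, t4, t6, t7, t8}; fixed.
Sat(EF (AX ((b | ~a) -> r))) = {t0, t2, t3, t4, t6, t7, t8}
|Sat(EF (AX ((b | ~a) -> r)))| = |{t0, t2, t3, t4, t6, t7, t8}| = 7.

7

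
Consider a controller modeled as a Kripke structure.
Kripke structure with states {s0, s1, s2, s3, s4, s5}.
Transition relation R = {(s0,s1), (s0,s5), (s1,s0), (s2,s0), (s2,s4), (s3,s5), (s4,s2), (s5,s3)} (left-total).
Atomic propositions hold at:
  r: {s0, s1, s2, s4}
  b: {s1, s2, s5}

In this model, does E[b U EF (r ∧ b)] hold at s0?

Sat(r ∧ b) = {s1, s2}
EF (r ∧ b): least fixpoint, start Z0 = {s1, s2}, add states with some successor in Z. Z1 = {s0, s1, s2, s4}; fixed.
Sat(EF (r ∧ b)) = {s0, s1, s2, s4}
E[b U EF (r ∧ b)]: least fixpoint, start Z0 = Sat(EF (r ∧ b)) = {s0, s1, s2, s4}, add states in Sat(b) with some successor in Z. Already a fixed point.
Sat(E[b U EF (r ∧ b)]) = {s0, s1, s2, s4}
s0 ∈ Sat(E[b U EF (r ∧ b)]) = {s0, s1, s2, s4}, so the formula holds at s0.

Yes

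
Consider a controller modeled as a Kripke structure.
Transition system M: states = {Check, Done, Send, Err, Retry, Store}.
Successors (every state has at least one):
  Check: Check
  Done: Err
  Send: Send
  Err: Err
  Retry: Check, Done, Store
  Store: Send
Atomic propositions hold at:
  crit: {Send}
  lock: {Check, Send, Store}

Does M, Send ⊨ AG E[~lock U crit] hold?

Sat(~lock) = {Done, Err, Retry}
E[~lock U crit]: least fixpoint, start Z0 = Sat(crit) = {Send}, add states in Sat(~lock) with some successor in Z. Already a fixed point.
Sat(E[~lock U crit]) = {Send}
AG E[~lock U crit]: greatest fixpoint, start Z0 = {Send}, keep only states in Sat with every successor in Z. Already a fixed point.
Sat(AG E[~lock U crit]) = {Send}
Send ∈ Sat(AG E[~lock U crit]) = {Send}, so the formula holds at Send.

Yes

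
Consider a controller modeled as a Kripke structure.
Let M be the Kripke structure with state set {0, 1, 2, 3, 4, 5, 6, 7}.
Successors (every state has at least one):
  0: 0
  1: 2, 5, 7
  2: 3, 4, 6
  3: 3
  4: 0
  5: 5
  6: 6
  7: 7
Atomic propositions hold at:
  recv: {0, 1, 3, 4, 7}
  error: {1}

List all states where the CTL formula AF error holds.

AF error: least fixpoint, start Z0 = {1}, add states with every successor in Z. Already a fixed point.
Sat(AF error) = {1}

{1}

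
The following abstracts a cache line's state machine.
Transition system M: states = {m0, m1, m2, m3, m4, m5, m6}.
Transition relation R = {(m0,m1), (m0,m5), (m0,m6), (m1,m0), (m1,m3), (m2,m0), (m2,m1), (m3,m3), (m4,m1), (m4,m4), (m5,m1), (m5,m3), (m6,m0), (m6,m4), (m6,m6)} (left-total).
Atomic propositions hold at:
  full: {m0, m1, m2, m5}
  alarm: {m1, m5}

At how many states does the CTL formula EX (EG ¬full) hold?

Sat(¬full) = {m3, m4, m6}
EG ¬full: greatest fixpoint, start Z0 = {m3, m4, m6}, keep only states in Sat with some successor in Z. Already a fixed point.
Sat(EG ¬full) = {m3, m4, m6}
Sat(EX (EG ¬full)) = {s : some successor in {m3, m4, m6}} = {m0, m1, m3, m4, m5, m6}
|Sat(EX (EG ¬full))| = |{m0, m1, m3, m4, m5, m6}| = 6.

6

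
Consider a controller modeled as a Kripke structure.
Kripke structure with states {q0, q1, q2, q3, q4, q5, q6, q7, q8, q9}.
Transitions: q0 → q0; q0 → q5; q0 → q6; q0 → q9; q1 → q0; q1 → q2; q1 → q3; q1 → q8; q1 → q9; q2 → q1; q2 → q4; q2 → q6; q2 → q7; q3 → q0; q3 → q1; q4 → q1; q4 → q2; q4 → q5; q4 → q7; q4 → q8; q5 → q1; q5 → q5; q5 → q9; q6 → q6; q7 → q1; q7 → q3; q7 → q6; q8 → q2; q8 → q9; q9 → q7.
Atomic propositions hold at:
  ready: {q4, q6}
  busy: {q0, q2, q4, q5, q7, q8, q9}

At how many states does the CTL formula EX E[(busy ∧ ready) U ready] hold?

Sat(busy ∧ ready) = {q4}
E[(busy ∧ ready) U ready]: least fixpoint, start Z0 = Sat(ready) = {q4, q6}, add states in Sat(busy ∧ ready) with some successor in Z. Already a fixed point.
Sat(E[(busy ∧ ready) U ready]) = {q4, q6}
Sat(EX E[(busy ∧ ready) U ready]) = {s : some successor in {q4, q6}} = {q0, q2, q6, q7}
|Sat(EX E[(busy ∧ ready) U ready])| = |{q0, q2, q6, q7}| = 4.

4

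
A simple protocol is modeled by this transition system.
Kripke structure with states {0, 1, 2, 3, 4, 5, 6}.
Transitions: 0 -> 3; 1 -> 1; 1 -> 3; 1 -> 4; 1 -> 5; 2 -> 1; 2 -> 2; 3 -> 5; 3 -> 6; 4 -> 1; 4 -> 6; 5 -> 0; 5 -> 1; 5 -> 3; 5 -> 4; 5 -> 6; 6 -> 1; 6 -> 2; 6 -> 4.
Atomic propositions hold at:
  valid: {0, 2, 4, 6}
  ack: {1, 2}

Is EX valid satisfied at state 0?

Sat(EX valid) = {s : some successor in {0, 2, 4, 6}} = {1, 2, 3, 4, 5, 6}
0 ∉ Sat(EX valid) = {1, 2, 3, 4, 5, 6}, so the formula does not hold at 0.

No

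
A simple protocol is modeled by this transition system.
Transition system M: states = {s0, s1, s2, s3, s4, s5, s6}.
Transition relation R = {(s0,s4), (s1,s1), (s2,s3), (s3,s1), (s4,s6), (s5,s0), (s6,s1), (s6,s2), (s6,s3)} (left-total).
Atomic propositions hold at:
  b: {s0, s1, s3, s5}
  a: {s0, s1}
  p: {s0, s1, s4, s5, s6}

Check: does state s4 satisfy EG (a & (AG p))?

AG p: greatest fixpoint, start Z0 = {s0, s1, s4, s5, s6}, keep only states in Sat with every successor in Z. Z1 = {s0, s1, s4, s5}; Z2 = {s0, s1, s5}; Z3 = {s1, s5}; Z4 = {s1}; fixed.
Sat(AG p) = {s1}
Sat(a & (AG p)) = {s1}
EG (a & (AG p)): greatest fixpoint, start Z0 = {s1}, keep only states in Sat with some successor in Z. Already a fixed point.
Sat(EG (a & (AG p))) = {s1}
s4 ∉ Sat(EG (a & (AG p))) = {s1}, so the formula does not hold at s4.

No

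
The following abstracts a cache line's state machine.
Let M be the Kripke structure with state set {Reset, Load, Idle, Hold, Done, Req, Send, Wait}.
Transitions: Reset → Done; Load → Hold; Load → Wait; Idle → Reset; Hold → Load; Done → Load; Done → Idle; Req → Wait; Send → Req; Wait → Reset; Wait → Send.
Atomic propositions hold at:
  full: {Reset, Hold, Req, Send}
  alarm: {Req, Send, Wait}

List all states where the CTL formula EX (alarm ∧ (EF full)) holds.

{Load, Req, Send, Wait}

EF full: least fixpoint, start Z0 = {Reset, Hold, Req, Send}, add states with some successor in Z. Z1 = {Reset, Load, Idle, Hold, Req, Send, Wait}; Z2 = {Reset, Load, Idle, Hold, Done, Req, Send, Wait}; fixed.
Sat(EF full) = {Reset, Load, Idle, Hold, Done, Req, Send, Wait}
Sat(alarm ∧ (EF full)) = {Req, Send, Wait}
Sat(EX (alarm ∧ (EF full))) = {s : some successor in {Req, Send, Wait}} = {Load, Req, Send, Wait}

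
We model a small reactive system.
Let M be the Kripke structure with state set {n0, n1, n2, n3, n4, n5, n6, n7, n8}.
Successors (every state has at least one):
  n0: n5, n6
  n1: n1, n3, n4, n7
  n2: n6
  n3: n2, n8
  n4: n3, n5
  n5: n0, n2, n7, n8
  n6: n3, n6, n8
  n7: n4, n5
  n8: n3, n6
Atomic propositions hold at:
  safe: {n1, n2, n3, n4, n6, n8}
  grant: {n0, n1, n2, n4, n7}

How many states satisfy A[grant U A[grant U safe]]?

A[grant U safe]: least fixpoint, start Z0 = Sat(safe) = {n1, n2, n3, n4, n6, n8}, add states in Sat(grant) with every successor in Z. Already a fixed point.
Sat(A[grant U safe]) = {n1, n2, n3, n4, n6, n8}
A[grant U A[grant U safe]]: least fixpoint, start Z0 = Sat(A[grant U safe]) = {n1, n2, n3, n4, n6, n8}, add states in Sat(grant) with every successor in Z. Already a fixed point.
Sat(A[grant U A[grant U safe]]) = {n1, n2, n3, n4, n6, n8}
|Sat(A[grant U A[grant U safe]])| = |{n1, n2, n3, n4, n6, n8}| = 6.

6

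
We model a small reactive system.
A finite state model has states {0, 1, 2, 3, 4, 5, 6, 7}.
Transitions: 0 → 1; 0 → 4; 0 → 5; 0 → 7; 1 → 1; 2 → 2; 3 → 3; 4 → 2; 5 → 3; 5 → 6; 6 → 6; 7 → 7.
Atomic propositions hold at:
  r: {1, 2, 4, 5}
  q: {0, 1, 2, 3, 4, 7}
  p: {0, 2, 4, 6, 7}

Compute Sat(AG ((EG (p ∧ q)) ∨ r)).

Sat(p ∧ q) = {0, 2, 4, 7}
EG (p ∧ q): greatest fixpoint, start Z0 = {0, 2, 4, 7}, keep only states in Sat with some successor in Z. Already a fixed point.
Sat(EG (p ∧ q)) = {0, 2, 4, 7}
Sat((EG (p ∧ q)) ∨ r) = {0, 1, 2, 4, 5, 7}
AG ((EG (p ∧ q)) ∨ r): greatest fixpoint, start Z0 = {0, 1, 2, 4, 5, 7}, keep only states in Sat with every successor in Z. Z1 = {0, 1, 2, 4, 7}; Z2 = {1, 2, 4, 7}; fixed.
Sat(AG ((EG (p ∧ q)) ∨ r)) = {1, 2, 4, 7}

{1, 2, 4, 7}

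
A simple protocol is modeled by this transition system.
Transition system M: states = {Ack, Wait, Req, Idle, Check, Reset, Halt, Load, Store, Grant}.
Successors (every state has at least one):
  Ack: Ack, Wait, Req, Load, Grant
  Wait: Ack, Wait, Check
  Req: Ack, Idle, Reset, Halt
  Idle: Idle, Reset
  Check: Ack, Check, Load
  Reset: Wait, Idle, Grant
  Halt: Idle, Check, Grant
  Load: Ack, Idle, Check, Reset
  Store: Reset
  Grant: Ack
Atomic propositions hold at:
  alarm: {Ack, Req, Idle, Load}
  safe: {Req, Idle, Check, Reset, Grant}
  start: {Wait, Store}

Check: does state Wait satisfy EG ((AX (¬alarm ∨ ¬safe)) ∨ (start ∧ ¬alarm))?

Sat(¬alarm) = {Wait, Check, Reset, Halt, Store, Grant}
Sat(¬safe) = {Ack, Wait, Halt, Load, Store}
Sat(¬alarm ∨ ¬safe) = {Ack, Wait, Check, Reset, Halt, Load, Store, Grant}
Sat(AX (¬alarm ∨ ¬safe)) = {s : every successor in {Ack, Wait, Check, Reset, Halt, Load, Store, Grant}} = {Wait, Check, Store, Grant}
Sat(start ∧ ¬alarm) = {Wait, Store}
Sat((AX (¬alarm ∨ ¬safe)) ∨ (start ∧ ¬alarm)) = {Wait, Check, Store, Grant}
EG ((AX (¬alarm ∨ ¬safe)) ∨ (start ∧ ¬alarm)): greatest fixpoint, start Z0 = {Wait, Check, Store, Grant}, keep only states in Sat with some successor in Z. Z1 = {Wait, Check}; fixed.
Sat(EG ((AX (¬alarm ∨ ¬safe)) ∨ (start ∧ ¬alarm))) = {Wait, Check}
Wait ∈ Sat(EG ((AX (¬alarm ∨ ¬safe)) ∨ (start ∧ ¬alarm))) = {Wait, Check}, so the formula holds at Wait.

Yes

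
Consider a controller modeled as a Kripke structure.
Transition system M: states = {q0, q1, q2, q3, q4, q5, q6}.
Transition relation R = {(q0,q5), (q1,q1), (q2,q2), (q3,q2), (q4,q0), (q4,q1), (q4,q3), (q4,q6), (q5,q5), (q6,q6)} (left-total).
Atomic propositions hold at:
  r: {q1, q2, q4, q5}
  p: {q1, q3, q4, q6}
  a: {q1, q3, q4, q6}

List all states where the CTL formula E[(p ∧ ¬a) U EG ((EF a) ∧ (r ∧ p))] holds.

Sat(¬a) = {q0, q2, q5}
Sat(p ∧ ¬a) = ∅
EF a: least fixpoint, start Z0 = {q1, q3, q4, q6}, add states with some successor in Z. Already a fixed point.
Sat(EF a) = {q1, q3, q4, q6}
Sat(r ∧ p) = {q1, q4}
Sat((EF a) ∧ (r ∧ p)) = {q1, q4}
EG ((EF a) ∧ (r ∧ p)): greatest fixpoint, start Z0 = {q1, q4}, keep only states in Sat with some successor in Z. Already a fixed point.
Sat(EG ((EF a) ∧ (r ∧ p))) = {q1, q4}
E[(p ∧ ¬a) U EG ((EF a) ∧ (r ∧ p))]: least fixpoint, start Z0 = Sat(EG ((EF a) ∧ (r ∧ p))) = {q1, q4}, add states in Sat(p ∧ ¬a) with some successor in Z. Already a fixed point.
Sat(E[(p ∧ ¬a) U EG ((EF a) ∧ (r ∧ p))]) = {q1, q4}

{q1, q4}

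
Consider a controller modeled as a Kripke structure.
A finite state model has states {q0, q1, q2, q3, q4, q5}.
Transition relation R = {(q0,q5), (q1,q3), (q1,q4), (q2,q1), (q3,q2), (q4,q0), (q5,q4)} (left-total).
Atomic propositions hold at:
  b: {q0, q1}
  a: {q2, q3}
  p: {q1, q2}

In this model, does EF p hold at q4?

EF p: least fixpoint, start Z0 = {q1, q2}, add states with some successor in Z. Z1 = {q1, q2, q3}; fixed.
Sat(EF p) = {q1, q2, q3}
q4 ∉ Sat(EF p) = {q1, q2, q3}, so the formula does not hold at q4.

No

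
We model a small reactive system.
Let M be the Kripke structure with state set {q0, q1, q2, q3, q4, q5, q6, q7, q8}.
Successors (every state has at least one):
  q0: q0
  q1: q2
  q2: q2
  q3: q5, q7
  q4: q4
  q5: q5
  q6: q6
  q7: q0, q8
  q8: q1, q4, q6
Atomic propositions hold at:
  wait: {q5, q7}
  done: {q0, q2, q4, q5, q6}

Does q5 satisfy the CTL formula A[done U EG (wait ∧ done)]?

Yes

Sat(wait ∧ done) = {q5}
EG (wait ∧ done): greatest fixpoint, start Z0 = {q5}, keep only states in Sat with some successor in Z. Already a fixed point.
Sat(EG (wait ∧ done)) = {q5}
A[done U EG (wait ∧ done)]: least fixpoint, start Z0 = Sat(EG (wait ∧ done)) = {q5}, add states in Sat(done) with every successor in Z. Already a fixed point.
Sat(A[done U EG (wait ∧ done)]) = {q5}
q5 ∈ Sat(A[done U EG (wait ∧ done)]) = {q5}, so the formula holds at q5.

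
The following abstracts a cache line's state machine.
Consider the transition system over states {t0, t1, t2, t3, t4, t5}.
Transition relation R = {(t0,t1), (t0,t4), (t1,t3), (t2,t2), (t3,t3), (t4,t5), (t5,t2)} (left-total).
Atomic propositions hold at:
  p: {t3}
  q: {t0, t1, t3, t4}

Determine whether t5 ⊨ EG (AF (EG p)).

No

EG p: greatest fixpoint, start Z0 = {t3}, keep only states in Sat with some successor in Z. Already a fixed point.
Sat(EG p) = {t3}
AF (EG p): least fixpoint, start Z0 = {t3}, add states with every successor in Z. Z1 = {t1, t3}; fixed.
Sat(AF (EG p)) = {t1, t3}
EG (AF (EG p)): greatest fixpoint, start Z0 = {t1, t3}, keep only states in Sat with some successor in Z. Already a fixed point.
Sat(EG (AF (EG p))) = {t1, t3}
t5 ∉ Sat(EG (AF (EG p))) = {t1, t3}, so the formula does not hold at t5.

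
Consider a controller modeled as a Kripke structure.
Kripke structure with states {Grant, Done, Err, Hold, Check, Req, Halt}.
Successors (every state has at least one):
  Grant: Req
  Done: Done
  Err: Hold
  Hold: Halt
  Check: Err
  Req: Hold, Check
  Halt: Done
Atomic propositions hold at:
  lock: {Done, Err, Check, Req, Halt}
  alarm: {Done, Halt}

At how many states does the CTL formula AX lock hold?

5

Sat(AX lock) = {s : every successor in {Done, Err, Check, Req, Halt}} = {Grant, Done, Hold, Check, Halt}
|Sat(AX lock)| = |{Grant, Done, Hold, Check, Halt}| = 5.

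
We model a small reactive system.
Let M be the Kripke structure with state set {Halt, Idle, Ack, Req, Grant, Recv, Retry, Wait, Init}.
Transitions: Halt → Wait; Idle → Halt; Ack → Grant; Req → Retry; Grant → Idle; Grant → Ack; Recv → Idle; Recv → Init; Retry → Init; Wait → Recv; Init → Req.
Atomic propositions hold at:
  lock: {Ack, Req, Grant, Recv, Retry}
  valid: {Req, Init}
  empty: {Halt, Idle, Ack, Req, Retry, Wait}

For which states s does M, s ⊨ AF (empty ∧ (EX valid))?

{Req, Retry, Init}

Sat(EX valid) = {s : some successor in {Req, Init}} = {Recv, Retry, Init}
Sat(empty ∧ (EX valid)) = {Retry}
AF (empty ∧ (EX valid)): least fixpoint, start Z0 = {Retry}, add states with every successor in Z. Z1 = {Req, Retry}; Z2 = {Req, Retry, Init}; fixed.
Sat(AF (empty ∧ (EX valid))) = {Req, Retry, Init}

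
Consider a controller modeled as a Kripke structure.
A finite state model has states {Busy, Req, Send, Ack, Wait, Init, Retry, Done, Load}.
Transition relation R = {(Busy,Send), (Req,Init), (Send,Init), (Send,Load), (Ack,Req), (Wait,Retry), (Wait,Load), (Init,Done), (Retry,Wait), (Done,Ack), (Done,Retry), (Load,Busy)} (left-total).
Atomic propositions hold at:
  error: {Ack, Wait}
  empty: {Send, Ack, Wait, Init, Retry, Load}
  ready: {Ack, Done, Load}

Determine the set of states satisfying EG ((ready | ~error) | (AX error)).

Sat(~error) = {Busy, Req, Send, Init, Retry, Done, Load}
Sat(ready | ~error) = {Busy, Req, Send, Ack, Init, Retry, Done, Load}
Sat(AX error) = {s : every successor in {Ack, Wait}} = {Retry}
Sat((ready | ~error) | (AX error)) = {Busy, Req, Send, Ack, Init, Retry, Done, Load}
EG ((ready | ~error) | (AX error)): greatest fixpoint, start Z0 = {Busy, Req, Send, Ack, Init, Retry, Done, Load}, keep only states in Sat with some successor in Z. Z1 = {Busy, Req, Send, Ack, Init, Done, Load}; fixed.
Sat(EG ((ready | ~error) | (AX error))) = {Busy, Req, Send, Ack, Init, Done, Load}

{Busy, Req, Send, Ack, Init, Done, Load}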